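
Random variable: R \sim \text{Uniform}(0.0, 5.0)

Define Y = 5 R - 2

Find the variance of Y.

For Y = aR + b: Var(Y) = a² * Var(R)
Var(R) = (5 - 0)^2/12 = 2.0833333
Var(Y) = 5² * 2.0833333 = 25 * 2.0833333 = 52.083333

52.083333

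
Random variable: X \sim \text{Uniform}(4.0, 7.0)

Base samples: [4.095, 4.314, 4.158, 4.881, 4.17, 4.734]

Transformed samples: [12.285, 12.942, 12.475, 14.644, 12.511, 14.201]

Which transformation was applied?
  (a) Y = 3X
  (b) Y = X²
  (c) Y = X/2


Checking option (a) Y = 3X:
  X = 4.095 -> Y = 12.285 ✓
  X = 4.314 -> Y = 12.942 ✓
  X = 4.158 -> Y = 12.475 ✓
All samples match this transformation.

(a) 3X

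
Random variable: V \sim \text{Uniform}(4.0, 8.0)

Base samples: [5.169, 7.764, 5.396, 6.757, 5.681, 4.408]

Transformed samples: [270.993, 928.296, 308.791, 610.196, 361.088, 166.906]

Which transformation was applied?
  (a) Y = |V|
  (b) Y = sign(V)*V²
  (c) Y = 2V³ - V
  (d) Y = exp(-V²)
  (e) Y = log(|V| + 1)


Checking option (c) Y = 2V³ - V:
  V = 5.169 -> Y = 270.993 ✓
  V = 7.764 -> Y = 928.296 ✓
  V = 5.396 -> Y = 308.791 ✓
All samples match this transformation.

(c) 2V³ - V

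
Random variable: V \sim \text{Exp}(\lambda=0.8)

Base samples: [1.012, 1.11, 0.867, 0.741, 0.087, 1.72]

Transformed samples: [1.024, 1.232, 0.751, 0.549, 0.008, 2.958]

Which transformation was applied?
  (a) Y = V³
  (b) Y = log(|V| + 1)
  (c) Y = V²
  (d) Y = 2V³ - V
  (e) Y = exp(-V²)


Checking option (c) Y = V²:
  V = 1.012 -> Y = 1.024 ✓
  V = 1.11 -> Y = 1.232 ✓
  V = 0.867 -> Y = 0.751 ✓
All samples match this transformation.

(c) V²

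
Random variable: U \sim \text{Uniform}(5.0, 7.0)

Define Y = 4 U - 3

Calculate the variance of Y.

For Y = aU + b: Var(Y) = a² * Var(U)
Var(U) = (7 - 5)^2/12 = 0.33333333
Var(Y) = 4² * 0.33333333 = 16 * 0.33333333 = 5.3333333

5.3333333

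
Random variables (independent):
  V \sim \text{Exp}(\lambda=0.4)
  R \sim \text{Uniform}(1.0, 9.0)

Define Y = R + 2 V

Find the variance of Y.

For independent RVs: Var(aX + bY) = a²Var(X) + b²Var(Y)
Var(V) = 6.25
Var(R) = 5.3333333
Var(Y) = 2²*6.25 + 1²*5.3333333
= 4*6.25 + 1*5.3333333 = 30.333333

30.333333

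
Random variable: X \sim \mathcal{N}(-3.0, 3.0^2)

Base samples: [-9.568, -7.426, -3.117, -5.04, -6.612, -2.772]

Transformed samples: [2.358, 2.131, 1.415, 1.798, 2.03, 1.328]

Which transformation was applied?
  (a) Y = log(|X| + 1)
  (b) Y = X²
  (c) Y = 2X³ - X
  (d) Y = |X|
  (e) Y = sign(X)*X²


Checking option (a) Y = log(|X| + 1):
  X = -9.568 -> Y = 2.358 ✓
  X = -7.426 -> Y = 2.131 ✓
  X = -3.117 -> Y = 1.415 ✓
All samples match this transformation.

(a) log(|X| + 1)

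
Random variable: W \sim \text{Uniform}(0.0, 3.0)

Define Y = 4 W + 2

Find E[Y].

For Y = 4W + 2:
E[Y] = 4 * E[W] + 2
E[W] = (0 + 3)/2 = 1.5
E[Y] = 4 * 1.5 + 2 = 8

8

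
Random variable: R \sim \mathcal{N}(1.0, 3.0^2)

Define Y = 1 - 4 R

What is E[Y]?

For Y = -4R + 1:
E[Y] = -4 * E[R] + 1
E[R] = 1.0 = 1
E[Y] = -4 * 1 + 1 = -3

-3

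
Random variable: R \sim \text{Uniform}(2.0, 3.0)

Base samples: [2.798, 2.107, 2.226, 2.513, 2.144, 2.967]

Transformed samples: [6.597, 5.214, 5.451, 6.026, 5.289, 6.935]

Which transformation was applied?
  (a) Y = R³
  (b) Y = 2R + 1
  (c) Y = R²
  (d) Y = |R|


Checking option (b) Y = 2R + 1:
  R = 2.798 -> Y = 6.597 ✓
  R = 2.107 -> Y = 5.214 ✓
  R = 2.226 -> Y = 5.451 ✓
All samples match this transformation.

(b) 2R + 1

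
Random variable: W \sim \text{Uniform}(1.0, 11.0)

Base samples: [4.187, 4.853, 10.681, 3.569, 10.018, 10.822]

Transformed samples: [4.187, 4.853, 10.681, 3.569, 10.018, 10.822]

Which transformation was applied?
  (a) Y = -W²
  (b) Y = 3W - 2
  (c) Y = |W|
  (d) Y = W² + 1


Checking option (c) Y = |W|:
  W = 4.187 -> Y = 4.187 ✓
  W = 4.853 -> Y = 4.853 ✓
  W = 10.681 -> Y = 10.681 ✓
All samples match this transformation.

(c) |W|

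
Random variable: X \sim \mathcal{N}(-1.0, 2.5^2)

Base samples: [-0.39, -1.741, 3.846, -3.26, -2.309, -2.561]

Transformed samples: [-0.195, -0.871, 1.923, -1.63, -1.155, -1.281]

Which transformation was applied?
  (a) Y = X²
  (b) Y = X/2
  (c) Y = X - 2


Checking option (b) Y = X/2:
  X = -0.39 -> Y = -0.195 ✓
  X = -1.741 -> Y = -0.871 ✓
  X = 3.846 -> Y = 1.923 ✓
All samples match this transformation.

(b) X/2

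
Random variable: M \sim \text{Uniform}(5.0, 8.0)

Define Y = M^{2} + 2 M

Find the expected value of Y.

E[Y] = 1*E[M²] + 2*E[M]
E[M] = 6.5
E[M²] = Var(M) + (E[M])² = 0.75 + 42.25 = 43
E[Y] = 1*43 + 2*6.5 = 56

56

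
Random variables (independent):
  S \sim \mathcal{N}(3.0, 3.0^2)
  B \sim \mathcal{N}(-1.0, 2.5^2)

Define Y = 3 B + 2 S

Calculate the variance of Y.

For independent RVs: Var(aX + bY) = a²Var(X) + b²Var(Y)
Var(S) = 9
Var(B) = 6.25
Var(Y) = 2²*9 + 3²*6.25
= 4*9 + 9*6.25 = 92.25

92.25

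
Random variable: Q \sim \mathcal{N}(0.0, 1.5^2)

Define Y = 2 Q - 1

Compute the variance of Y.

For Y = aQ + b: Var(Y) = a² * Var(Q)
Var(Q) = 1.5^2 = 2.25
Var(Y) = 2² * 2.25 = 4 * 2.25 = 9

9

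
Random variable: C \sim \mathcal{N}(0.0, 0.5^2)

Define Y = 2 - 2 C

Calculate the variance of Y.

For Y = aC + b: Var(Y) = a² * Var(C)
Var(C) = 0.5^2 = 0.25
Var(Y) = (-2)² * 0.25 = 4 * 0.25 = 1

1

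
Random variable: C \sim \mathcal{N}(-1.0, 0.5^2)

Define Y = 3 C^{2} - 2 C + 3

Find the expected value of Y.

E[Y] = 3*E[C²] - 2*E[C] + 3
E[C] = -1
E[C²] = Var(C) + (E[C])² = 0.25 + 1 = 1.25
E[Y] = 3*1.25 - 2*(-1) + 3 = 8.75

8.75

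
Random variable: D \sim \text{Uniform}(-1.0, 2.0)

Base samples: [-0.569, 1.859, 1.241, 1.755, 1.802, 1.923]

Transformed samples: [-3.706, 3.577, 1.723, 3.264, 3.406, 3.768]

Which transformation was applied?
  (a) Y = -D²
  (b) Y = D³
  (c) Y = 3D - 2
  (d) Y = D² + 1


Checking option (c) Y = 3D - 2:
  D = -0.569 -> Y = -3.706 ✓
  D = 1.859 -> Y = 3.577 ✓
  D = 1.241 -> Y = 1.723 ✓
All samples match this transformation.

(c) 3D - 2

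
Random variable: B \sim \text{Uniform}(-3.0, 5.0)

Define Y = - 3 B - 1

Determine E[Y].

For Y = -3B - 1:
E[Y] = -3 * E[B] - 1
E[B] = (-3 + 5)/2 = 1
E[Y] = -3 * 1 - 1 = -4

-4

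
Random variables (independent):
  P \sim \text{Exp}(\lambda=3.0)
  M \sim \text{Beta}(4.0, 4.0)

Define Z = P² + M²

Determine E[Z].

E[Z] = E[P²] + E[M²]
E[P²] = Var(P) + E[P]² = 0.11111111 + 0.11111111 = 0.22222222
E[M²] = Var(M) + E[M]² = 0.027777778 + 0.25 = 0.27777778
E[Z] = 0.22222222 + 0.27777778 = 0.5

0.5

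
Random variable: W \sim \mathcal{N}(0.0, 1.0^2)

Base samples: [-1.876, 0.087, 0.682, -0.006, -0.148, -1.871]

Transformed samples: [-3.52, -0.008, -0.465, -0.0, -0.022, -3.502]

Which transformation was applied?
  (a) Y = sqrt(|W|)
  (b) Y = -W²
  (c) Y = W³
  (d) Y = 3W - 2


Checking option (b) Y = -W²:
  W = -1.876 -> Y = -3.52 ✓
  W = 0.087 -> Y = -0.008 ✓
  W = 0.682 -> Y = -0.465 ✓
All samples match this transformation.

(b) -W²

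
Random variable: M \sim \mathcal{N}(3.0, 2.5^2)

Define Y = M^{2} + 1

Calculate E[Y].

E[Y] = 1*E[M²] + 1
E[M] = 3
E[M²] = Var(M) + (E[M])² = 6.25 + 9 = 15.25
E[Y] = 1*15.25 + 1 = 16.25

16.25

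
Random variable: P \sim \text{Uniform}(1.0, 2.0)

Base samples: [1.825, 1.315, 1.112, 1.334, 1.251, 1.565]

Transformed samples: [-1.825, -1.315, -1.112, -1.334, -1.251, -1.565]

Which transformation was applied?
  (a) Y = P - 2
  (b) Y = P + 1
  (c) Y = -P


Checking option (c) Y = -P:
  P = 1.825 -> Y = -1.825 ✓
  P = 1.315 -> Y = -1.315 ✓
  P = 1.112 -> Y = -1.112 ✓
All samples match this transformation.

(c) -P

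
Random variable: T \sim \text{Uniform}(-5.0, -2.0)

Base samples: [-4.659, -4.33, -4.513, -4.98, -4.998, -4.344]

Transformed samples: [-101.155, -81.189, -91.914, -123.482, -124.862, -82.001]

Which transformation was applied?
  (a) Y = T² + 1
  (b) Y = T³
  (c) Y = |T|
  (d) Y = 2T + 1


Checking option (b) Y = T³:
  T = -4.659 -> Y = -101.155 ✓
  T = -4.33 -> Y = -81.189 ✓
  T = -4.513 -> Y = -91.914 ✓
All samples match this transformation.

(b) T³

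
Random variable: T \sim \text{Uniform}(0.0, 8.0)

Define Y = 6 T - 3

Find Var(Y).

For Y = aT + b: Var(Y) = a² * Var(T)
Var(T) = (8 - 0)^2/12 = 5.3333333
Var(Y) = 6² * 5.3333333 = 36 * 5.3333333 = 192

192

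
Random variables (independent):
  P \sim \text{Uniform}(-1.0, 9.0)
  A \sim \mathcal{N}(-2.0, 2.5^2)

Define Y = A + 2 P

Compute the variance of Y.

For independent RVs: Var(aX + bY) = a²Var(X) + b²Var(Y)
Var(P) = 8.3333333
Var(A) = 6.25
Var(Y) = 2²*8.3333333 + 1²*6.25
= 4*8.3333333 + 1*6.25 = 39.583333

39.583333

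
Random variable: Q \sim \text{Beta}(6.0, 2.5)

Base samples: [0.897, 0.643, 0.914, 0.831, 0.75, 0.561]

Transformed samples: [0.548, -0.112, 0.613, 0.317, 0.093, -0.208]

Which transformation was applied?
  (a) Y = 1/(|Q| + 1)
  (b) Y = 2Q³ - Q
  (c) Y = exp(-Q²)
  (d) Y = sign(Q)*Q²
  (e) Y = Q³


Checking option (b) Y = 2Q³ - Q:
  Q = 0.897 -> Y = 0.548 ✓
  Q = 0.643 -> Y = -0.112 ✓
  Q = 0.914 -> Y = 0.613 ✓
All samples match this transformation.

(b) 2Q³ - Q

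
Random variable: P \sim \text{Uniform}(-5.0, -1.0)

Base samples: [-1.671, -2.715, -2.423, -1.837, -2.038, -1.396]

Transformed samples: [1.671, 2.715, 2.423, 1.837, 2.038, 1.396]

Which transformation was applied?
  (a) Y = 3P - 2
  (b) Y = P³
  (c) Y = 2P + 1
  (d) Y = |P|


Checking option (d) Y = |P|:
  P = -1.671 -> Y = 1.671 ✓
  P = -2.715 -> Y = 2.715 ✓
  P = -2.423 -> Y = 2.423 ✓
All samples match this transformation.

(d) |P|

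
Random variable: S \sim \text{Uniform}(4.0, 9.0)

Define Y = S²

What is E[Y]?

E[S²] = Var(S) + (E[S])² = 2.0833333 + 42.25 = 44.333333

44.333333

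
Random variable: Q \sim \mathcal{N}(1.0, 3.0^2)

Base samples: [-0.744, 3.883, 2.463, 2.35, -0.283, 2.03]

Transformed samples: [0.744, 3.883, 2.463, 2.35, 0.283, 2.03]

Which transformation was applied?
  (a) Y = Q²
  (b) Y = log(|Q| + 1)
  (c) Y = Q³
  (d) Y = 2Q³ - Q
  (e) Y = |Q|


Checking option (e) Y = |Q|:
  Q = -0.744 -> Y = 0.744 ✓
  Q = 3.883 -> Y = 3.883 ✓
  Q = 2.463 -> Y = 2.463 ✓
All samples match this transformation.

(e) |Q|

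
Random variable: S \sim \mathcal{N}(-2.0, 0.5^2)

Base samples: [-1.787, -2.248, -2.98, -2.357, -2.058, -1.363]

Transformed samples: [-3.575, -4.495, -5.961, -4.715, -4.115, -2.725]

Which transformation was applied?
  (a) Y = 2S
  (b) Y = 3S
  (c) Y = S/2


Checking option (a) Y = 2S:
  S = -1.787 -> Y = -3.575 ✓
  S = -2.248 -> Y = -4.495 ✓
  S = -2.98 -> Y = -5.961 ✓
All samples match this transformation.

(a) 2S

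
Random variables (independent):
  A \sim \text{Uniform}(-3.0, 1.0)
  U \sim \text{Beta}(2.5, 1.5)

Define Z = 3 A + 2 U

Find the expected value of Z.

E[Z] = 3*E[A] + 2*E[U]
E[A] = -1
E[U] = 0.625
E[Z] = 3*(-1) + 2*0.625 = -1.75

-1.75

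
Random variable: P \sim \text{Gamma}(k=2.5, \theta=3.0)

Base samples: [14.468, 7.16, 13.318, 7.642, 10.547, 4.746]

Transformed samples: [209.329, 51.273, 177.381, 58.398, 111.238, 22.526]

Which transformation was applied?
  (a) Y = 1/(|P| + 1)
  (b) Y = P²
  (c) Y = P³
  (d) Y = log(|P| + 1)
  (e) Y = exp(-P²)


Checking option (b) Y = P²:
  P = 14.468 -> Y = 209.329 ✓
  P = 7.16 -> Y = 51.273 ✓
  P = 13.318 -> Y = 177.381 ✓
All samples match this transformation.

(b) P²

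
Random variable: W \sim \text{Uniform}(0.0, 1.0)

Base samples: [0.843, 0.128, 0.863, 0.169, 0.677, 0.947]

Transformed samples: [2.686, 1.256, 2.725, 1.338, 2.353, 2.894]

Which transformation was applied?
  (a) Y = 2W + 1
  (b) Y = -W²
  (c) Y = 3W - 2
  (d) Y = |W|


Checking option (a) Y = 2W + 1:
  W = 0.843 -> Y = 2.686 ✓
  W = 0.128 -> Y = 1.256 ✓
  W = 0.863 -> Y = 2.725 ✓
All samples match this transformation.

(a) 2W + 1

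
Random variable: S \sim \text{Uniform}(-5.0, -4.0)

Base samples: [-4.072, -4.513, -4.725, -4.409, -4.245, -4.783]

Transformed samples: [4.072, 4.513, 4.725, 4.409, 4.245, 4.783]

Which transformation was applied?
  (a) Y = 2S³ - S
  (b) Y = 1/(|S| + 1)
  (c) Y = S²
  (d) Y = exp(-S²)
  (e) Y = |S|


Checking option (e) Y = |S|:
  S = -4.072 -> Y = 4.072 ✓
  S = -4.513 -> Y = 4.513 ✓
  S = -4.725 -> Y = 4.725 ✓
All samples match this transformation.

(e) |S|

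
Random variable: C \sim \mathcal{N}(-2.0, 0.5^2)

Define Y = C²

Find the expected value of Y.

Using E[X²] = Var(X) + (E[X])²:
E[C] = -2
Var(C) = 0.5^2 = 0.25
E[C²] = 0.25 + (-2)² = 0.25 + 4 = 4.25

4.25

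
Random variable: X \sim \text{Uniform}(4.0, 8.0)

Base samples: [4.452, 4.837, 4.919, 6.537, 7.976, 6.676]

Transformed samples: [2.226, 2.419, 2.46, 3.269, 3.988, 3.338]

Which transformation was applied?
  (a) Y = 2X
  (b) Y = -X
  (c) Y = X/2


Checking option (c) Y = X/2:
  X = 4.452 -> Y = 2.226 ✓
  X = 4.837 -> Y = 2.419 ✓
  X = 4.919 -> Y = 2.46 ✓
All samples match this transformation.

(c) X/2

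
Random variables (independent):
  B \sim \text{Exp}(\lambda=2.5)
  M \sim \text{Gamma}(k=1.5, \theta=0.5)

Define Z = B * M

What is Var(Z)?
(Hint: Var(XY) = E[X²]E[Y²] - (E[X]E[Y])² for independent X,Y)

Var(XY) = E[X²]E[Y²] - (E[X]E[Y])²
E[B] = 0.4, Var(B) = 0.16
E[M] = 0.75, Var(M) = 0.375
E[B²] = 0.16 + 0.4² = 0.32
E[M²] = 0.375 + 0.75² = 0.9375
Var(Z) = 0.32*0.9375 - (0.4*0.75)²
= 0.3 - 0.09 = 0.21

0.21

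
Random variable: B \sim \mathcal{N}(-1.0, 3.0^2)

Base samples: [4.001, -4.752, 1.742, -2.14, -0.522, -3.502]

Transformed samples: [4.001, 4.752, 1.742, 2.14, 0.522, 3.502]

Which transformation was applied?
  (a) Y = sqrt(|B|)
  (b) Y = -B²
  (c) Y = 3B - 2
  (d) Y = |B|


Checking option (d) Y = |B|:
  B = 4.001 -> Y = 4.001 ✓
  B = -4.752 -> Y = 4.752 ✓
  B = 1.742 -> Y = 1.742 ✓
All samples match this transformation.

(d) |B|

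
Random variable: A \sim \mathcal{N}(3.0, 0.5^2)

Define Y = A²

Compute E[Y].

E[A²] = Var(A) + (E[A])² = 0.25 + 9 = 9.25

9.25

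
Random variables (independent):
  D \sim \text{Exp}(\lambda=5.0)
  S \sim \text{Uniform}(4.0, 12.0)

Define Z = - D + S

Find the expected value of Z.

E[Z] = -1*E[D] + 1*E[S]
E[D] = 0.2
E[S] = 8
E[Z] = -1*0.2 + 1*8 = 7.8

7.8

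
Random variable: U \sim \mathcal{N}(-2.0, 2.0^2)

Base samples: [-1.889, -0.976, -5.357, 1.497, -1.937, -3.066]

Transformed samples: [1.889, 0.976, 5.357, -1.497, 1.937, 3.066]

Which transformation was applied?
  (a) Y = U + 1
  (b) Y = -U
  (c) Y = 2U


Checking option (b) Y = -U:
  U = -1.889 -> Y = 1.889 ✓
  U = -0.976 -> Y = 0.976 ✓
  U = -5.357 -> Y = 5.357 ✓
All samples match this transformation.

(b) -U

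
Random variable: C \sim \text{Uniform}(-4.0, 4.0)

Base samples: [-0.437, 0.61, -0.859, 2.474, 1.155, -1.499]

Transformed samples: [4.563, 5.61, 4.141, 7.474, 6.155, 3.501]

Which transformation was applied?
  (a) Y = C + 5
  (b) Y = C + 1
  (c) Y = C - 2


Checking option (a) Y = C + 5:
  C = -0.437 -> Y = 4.563 ✓
  C = 0.61 -> Y = 5.61 ✓
  C = -0.859 -> Y = 4.141 ✓
All samples match this transformation.

(a) C + 5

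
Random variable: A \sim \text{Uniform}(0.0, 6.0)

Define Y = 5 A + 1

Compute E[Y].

For Y = 5A + 1:
E[Y] = 5 * E[A] + 1
E[A] = (0 + 6)/2 = 3
E[Y] = 5 * 3 + 1 = 16

16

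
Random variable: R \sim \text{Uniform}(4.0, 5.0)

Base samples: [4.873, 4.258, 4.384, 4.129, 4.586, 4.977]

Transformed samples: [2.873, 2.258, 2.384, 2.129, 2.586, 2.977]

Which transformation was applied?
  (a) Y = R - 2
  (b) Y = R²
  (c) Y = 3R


Checking option (a) Y = R - 2:
  R = 4.873 -> Y = 2.873 ✓
  R = 4.258 -> Y = 2.258 ✓
  R = 4.384 -> Y = 2.384 ✓
All samples match this transformation.

(a) R - 2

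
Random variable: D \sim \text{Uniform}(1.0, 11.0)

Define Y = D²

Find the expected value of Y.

E[D²] = Var(D) + (E[D])² = 8.3333333 + 36 = 44.333333

44.333333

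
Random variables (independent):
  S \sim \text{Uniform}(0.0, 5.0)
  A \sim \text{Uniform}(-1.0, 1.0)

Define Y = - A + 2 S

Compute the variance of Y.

For independent RVs: Var(aX + bY) = a²Var(X) + b²Var(Y)
Var(S) = 2.0833333
Var(A) = 0.33333333
Var(Y) = 2²*2.0833333 + (-1)²*0.33333333
= 4*2.0833333 + 1*0.33333333 = 8.6666667

8.6666667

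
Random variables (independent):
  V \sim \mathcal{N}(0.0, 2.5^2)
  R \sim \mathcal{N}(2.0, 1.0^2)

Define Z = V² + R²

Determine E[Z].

E[Z] = E[V²] + E[R²]
E[V²] = Var(V) + E[V]² = 6.25 + 0 = 6.25
E[R²] = Var(R) + E[R]² = 1 + 4 = 5
E[Z] = 6.25 + 5 = 11.25

11.25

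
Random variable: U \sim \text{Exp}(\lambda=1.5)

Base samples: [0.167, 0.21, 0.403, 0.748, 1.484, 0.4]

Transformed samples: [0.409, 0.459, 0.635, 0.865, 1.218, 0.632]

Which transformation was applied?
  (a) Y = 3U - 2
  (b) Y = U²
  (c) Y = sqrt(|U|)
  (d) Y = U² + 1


Checking option (c) Y = sqrt(|U|):
  U = 0.167 -> Y = 0.409 ✓
  U = 0.21 -> Y = 0.459 ✓
  U = 0.403 -> Y = 0.635 ✓
All samples match this transformation.

(c) sqrt(|U|)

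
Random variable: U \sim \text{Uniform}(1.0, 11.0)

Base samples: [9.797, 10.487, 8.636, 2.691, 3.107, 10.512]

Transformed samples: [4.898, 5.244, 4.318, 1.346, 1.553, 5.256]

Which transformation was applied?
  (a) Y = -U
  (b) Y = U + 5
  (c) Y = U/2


Checking option (c) Y = U/2:
  U = 9.797 -> Y = 4.898 ✓
  U = 10.487 -> Y = 5.244 ✓
  U = 8.636 -> Y = 4.318 ✓
All samples match this transformation.

(c) U/2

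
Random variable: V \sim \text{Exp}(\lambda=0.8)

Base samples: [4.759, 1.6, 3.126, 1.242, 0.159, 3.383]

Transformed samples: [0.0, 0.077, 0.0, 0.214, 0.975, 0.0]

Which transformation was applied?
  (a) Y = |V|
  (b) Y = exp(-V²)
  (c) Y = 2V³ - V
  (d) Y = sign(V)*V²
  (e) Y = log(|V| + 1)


Checking option (b) Y = exp(-V²):
  V = 4.759 -> Y = 0.0 ✓
  V = 1.6 -> Y = 0.077 ✓
  V = 3.126 -> Y = 0.0 ✓
All samples match this transformation.

(b) exp(-V²)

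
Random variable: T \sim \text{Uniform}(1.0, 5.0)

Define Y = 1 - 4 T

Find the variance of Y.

For Y = aT + b: Var(Y) = a² * Var(T)
Var(T) = (5 - 1)^2/12 = 1.3333333
Var(Y) = (-4)² * 1.3333333 = 16 * 1.3333333 = 21.333333

21.333333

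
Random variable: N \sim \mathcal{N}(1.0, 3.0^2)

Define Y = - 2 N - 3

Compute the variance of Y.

For Y = aN + b: Var(Y) = a² * Var(N)
Var(N) = 3.0^2 = 9
Var(Y) = (-2)² * 9 = 4 * 9 = 36

36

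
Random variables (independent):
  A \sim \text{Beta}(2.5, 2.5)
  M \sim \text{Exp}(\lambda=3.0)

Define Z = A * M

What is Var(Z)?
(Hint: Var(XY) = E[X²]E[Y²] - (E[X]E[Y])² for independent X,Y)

Var(XY) = E[X²]E[Y²] - (E[X]E[Y])²
E[A] = 0.5, Var(A) = 0.041666667
E[M] = 0.33333333, Var(M) = 0.11111111
E[A²] = 0.041666667 + 0.5² = 0.29166667
E[M²] = 0.11111111 + 0.33333333² = 0.22222222
Var(Z) = 0.29166667*0.22222222 - (0.5*0.33333333)²
= 0.064814815 - 0.027777778 = 0.037037037

0.037037037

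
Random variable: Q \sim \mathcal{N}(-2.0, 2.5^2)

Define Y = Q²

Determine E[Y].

Using E[X²] = Var(X) + (E[X])²:
E[Q] = -2
Var(Q) = 2.5^2 = 6.25
E[Q²] = 6.25 + (-2)² = 6.25 + 4 = 10.25

10.25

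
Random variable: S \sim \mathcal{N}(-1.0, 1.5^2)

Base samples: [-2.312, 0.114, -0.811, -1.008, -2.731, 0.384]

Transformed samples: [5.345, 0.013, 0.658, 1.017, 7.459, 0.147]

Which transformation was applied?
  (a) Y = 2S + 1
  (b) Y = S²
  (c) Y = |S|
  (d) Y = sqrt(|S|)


Checking option (b) Y = S²:
  S = -2.312 -> Y = 5.345 ✓
  S = 0.114 -> Y = 0.013 ✓
  S = -0.811 -> Y = 0.658 ✓
All samples match this transformation.

(b) S²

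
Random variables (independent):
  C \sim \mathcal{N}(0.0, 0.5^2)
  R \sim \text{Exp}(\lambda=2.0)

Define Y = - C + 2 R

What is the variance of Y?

For independent RVs: Var(aX + bY) = a²Var(X) + b²Var(Y)
Var(C) = 0.25
Var(R) = 0.25
Var(Y) = (-1)²*0.25 + 2²*0.25
= 1*0.25 + 4*0.25 = 1.25

1.25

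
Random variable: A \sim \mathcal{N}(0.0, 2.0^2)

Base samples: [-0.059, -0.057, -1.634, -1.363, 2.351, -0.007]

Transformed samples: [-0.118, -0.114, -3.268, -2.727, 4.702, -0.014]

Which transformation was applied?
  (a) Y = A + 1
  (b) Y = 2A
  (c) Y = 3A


Checking option (b) Y = 2A:
  A = -0.059 -> Y = -0.118 ✓
  A = -0.057 -> Y = -0.114 ✓
  A = -1.634 -> Y = -3.268 ✓
All samples match this transformation.

(b) 2A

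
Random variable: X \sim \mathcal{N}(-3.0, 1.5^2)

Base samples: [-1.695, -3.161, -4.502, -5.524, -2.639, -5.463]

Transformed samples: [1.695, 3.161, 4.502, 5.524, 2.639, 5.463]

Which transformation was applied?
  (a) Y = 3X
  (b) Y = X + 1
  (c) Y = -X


Checking option (c) Y = -X:
  X = -1.695 -> Y = 1.695 ✓
  X = -3.161 -> Y = 3.161 ✓
  X = -4.502 -> Y = 4.502 ✓
All samples match this transformation.

(c) -X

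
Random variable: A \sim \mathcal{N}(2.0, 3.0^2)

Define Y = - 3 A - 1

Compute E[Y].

For Y = -3A - 1:
E[Y] = -3 * E[A] - 1
E[A] = 2.0 = 2
E[Y] = -3 * 2 - 1 = -7

-7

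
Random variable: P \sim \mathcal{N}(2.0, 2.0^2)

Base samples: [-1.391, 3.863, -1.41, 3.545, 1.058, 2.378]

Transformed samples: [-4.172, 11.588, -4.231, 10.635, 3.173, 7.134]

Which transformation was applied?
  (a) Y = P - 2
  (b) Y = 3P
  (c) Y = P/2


Checking option (b) Y = 3P:
  P = -1.391 -> Y = -4.172 ✓
  P = 3.863 -> Y = 11.588 ✓
  P = -1.41 -> Y = -4.231 ✓
All samples match this transformation.

(b) 3P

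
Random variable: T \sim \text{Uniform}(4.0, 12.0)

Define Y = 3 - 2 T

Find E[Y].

For Y = -2T + 3:
E[Y] = -2 * E[T] + 3
E[T] = (4 + 12)/2 = 8
E[Y] = -2 * 8 + 3 = -13

-13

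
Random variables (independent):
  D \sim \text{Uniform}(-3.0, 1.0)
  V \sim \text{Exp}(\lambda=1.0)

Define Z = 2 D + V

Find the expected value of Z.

E[Z] = 2*E[D] + 1*E[V]
E[D] = -1
E[V] = 1
E[Z] = 2*(-1) + 1*1 = -1

-1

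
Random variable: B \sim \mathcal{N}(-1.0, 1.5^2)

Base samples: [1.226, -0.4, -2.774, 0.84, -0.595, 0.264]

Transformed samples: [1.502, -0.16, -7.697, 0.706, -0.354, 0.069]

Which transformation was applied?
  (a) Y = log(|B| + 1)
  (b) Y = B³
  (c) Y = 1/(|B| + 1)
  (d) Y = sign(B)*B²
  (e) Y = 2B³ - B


Checking option (d) Y = sign(B)*B²:
  B = 1.226 -> Y = 1.502 ✓
  B = -0.4 -> Y = -0.16 ✓
  B = -2.774 -> Y = -7.697 ✓
All samples match this transformation.

(d) sign(B)*B²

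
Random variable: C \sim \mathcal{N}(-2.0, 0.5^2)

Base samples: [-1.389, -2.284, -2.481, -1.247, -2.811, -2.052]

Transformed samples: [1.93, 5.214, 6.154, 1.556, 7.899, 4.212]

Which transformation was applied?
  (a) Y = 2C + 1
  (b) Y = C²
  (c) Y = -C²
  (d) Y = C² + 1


Checking option (b) Y = C²:
  C = -1.389 -> Y = 1.93 ✓
  C = -2.284 -> Y = 5.214 ✓
  C = -2.481 -> Y = 6.154 ✓
All samples match this transformation.

(b) C²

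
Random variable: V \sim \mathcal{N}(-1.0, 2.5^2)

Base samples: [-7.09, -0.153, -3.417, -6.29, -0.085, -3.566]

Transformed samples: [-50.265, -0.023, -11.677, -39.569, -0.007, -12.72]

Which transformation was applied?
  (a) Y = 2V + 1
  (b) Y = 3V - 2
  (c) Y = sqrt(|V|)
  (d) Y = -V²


Checking option (d) Y = -V²:
  V = -7.09 -> Y = -50.265 ✓
  V = -0.153 -> Y = -0.023 ✓
  V = -3.417 -> Y = -11.677 ✓
All samples match this transformation.

(d) -V²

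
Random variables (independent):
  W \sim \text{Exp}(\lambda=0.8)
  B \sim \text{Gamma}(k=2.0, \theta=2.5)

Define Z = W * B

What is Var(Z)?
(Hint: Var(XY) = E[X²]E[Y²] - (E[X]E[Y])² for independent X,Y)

Var(XY) = E[X²]E[Y²] - (E[X]E[Y])²
E[W] = 1.25, Var(W) = 1.5625
E[B] = 5, Var(B) = 12.5
E[W²] = 1.5625 + 1.25² = 3.125
E[B²] = 12.5 + 5² = 37.5
Var(Z) = 3.125*37.5 - (1.25*5)²
= 117.1875 - 39.0625 = 78.125

78.125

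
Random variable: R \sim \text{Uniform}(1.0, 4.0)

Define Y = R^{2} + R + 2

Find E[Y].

E[Y] = 1*E[R²] + 1*E[R] + 2
E[R] = 2.5
E[R²] = Var(R) + (E[R])² = 0.75 + 6.25 = 7
E[Y] = 1*7 + 1*2.5 + 2 = 11.5

11.5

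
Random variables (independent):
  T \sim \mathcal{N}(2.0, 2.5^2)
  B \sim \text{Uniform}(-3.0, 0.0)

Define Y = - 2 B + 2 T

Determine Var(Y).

For independent RVs: Var(aX + bY) = a²Var(X) + b²Var(Y)
Var(T) = 6.25
Var(B) = 0.75
Var(Y) = 2²*6.25 + (-2)²*0.75
= 4*6.25 + 4*0.75 = 28

28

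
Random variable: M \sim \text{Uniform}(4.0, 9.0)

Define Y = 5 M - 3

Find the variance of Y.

For Y = aM + b: Var(Y) = a² * Var(M)
Var(M) = (9 - 4)^2/12 = 2.0833333
Var(Y) = 5² * 2.0833333 = 25 * 2.0833333 = 52.083333

52.083333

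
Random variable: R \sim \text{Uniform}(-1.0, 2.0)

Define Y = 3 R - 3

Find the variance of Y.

For Y = aR + b: Var(Y) = a² * Var(R)
Var(R) = (2 + 1)^2/12 = 0.75
Var(Y) = 3² * 0.75 = 9 * 0.75 = 6.75

6.75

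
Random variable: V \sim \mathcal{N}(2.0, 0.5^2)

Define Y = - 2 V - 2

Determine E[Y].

For Y = -2V - 2:
E[Y] = -2 * E[V] - 2
E[V] = 2.0 = 2
E[Y] = -2 * 2 - 2 = -6

-6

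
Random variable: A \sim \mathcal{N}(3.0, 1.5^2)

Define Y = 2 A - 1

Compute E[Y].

For Y = 2A - 1:
E[Y] = 2 * E[A] - 1
E[A] = 3.0 = 3
E[Y] = 2 * 3 - 1 = 5

5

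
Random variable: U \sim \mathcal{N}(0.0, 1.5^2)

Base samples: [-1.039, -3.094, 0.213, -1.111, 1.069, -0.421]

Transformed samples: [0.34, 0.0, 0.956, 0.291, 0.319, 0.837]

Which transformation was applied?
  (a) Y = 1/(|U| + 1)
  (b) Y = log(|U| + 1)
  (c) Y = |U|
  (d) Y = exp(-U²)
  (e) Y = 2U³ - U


Checking option (d) Y = exp(-U²):
  U = -1.039 -> Y = 0.34 ✓
  U = -3.094 -> Y = 0.0 ✓
  U = 0.213 -> Y = 0.956 ✓
All samples match this transformation.

(d) exp(-U²)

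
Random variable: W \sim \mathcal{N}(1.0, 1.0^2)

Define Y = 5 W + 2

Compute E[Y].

For Y = 5W + 2:
E[Y] = 5 * E[W] + 2
E[W] = 1.0 = 1
E[Y] = 5 * 1 + 2 = 7

7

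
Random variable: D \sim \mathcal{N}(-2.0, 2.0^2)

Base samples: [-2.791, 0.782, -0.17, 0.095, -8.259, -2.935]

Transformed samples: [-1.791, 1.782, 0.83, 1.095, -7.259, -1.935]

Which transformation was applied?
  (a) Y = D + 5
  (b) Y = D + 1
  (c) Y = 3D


Checking option (b) Y = D + 1:
  D = -2.791 -> Y = -1.791 ✓
  D = 0.782 -> Y = 1.782 ✓
  D = -0.17 -> Y = 0.83 ✓
All samples match this transformation.

(b) D + 1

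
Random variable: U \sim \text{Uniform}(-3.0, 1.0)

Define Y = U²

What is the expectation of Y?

Using E[X²] = Var(X) + (E[X])²:
E[U] = -1
Var(U) = (1 + 3)^2/12 = 1.3333333
E[U²] = 1.3333333 + (-1)² = 1.3333333 + 1 = 2.3333333

2.3333333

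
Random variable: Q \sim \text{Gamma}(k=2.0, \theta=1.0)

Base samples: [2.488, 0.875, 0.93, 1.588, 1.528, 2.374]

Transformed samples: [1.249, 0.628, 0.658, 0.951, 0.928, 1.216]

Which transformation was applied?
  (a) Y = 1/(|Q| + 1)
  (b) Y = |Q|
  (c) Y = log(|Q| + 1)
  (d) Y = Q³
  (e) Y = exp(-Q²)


Checking option (c) Y = log(|Q| + 1):
  Q = 2.488 -> Y = 1.249 ✓
  Q = 0.875 -> Y = 0.628 ✓
  Q = 0.93 -> Y = 0.658 ✓
All samples match this transformation.

(c) log(|Q| + 1)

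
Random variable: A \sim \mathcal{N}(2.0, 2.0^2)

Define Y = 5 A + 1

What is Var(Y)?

For Y = aA + b: Var(Y) = a² * Var(A)
Var(A) = 2.0^2 = 4
Var(Y) = 5² * 4 = 25 * 4 = 100

100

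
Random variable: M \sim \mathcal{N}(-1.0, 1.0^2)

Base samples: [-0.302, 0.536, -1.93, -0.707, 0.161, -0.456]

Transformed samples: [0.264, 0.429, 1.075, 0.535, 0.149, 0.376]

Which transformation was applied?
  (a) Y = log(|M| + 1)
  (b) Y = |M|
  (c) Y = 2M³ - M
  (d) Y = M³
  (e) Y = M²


Checking option (a) Y = log(|M| + 1):
  M = -0.302 -> Y = 0.264 ✓
  M = 0.536 -> Y = 0.429 ✓
  M = -1.93 -> Y = 1.075 ✓
All samples match this transformation.

(a) log(|M| + 1)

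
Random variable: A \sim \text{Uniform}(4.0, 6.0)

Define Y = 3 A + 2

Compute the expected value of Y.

For Y = 3A + 2:
E[Y] = 3 * E[A] + 2
E[A] = (4 + 6)/2 = 5
E[Y] = 3 * 5 + 2 = 17

17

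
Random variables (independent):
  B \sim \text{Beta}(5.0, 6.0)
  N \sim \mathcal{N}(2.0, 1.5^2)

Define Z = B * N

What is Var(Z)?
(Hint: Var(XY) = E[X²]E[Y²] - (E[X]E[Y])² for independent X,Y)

Var(XY) = E[X²]E[Y²] - (E[X]E[Y])²
E[B] = 0.45454545, Var(B) = 0.020661157
E[N] = 2, Var(N) = 2.25
E[B²] = 0.020661157 + 0.45454545² = 0.22727273
E[N²] = 2.25 + 2² = 6.25
Var(Z) = 0.22727273*6.25 - (0.45454545*2)²
= 1.4204545 - 0.82644628 = 0.59400826

0.59400826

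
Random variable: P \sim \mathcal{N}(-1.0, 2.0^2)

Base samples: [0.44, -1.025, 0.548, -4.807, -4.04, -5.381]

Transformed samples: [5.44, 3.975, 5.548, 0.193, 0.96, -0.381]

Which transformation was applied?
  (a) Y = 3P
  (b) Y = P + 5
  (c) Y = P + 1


Checking option (b) Y = P + 5:
  P = 0.44 -> Y = 5.44 ✓
  P = -1.025 -> Y = 3.975 ✓
  P = 0.548 -> Y = 5.548 ✓
All samples match this transformation.

(b) P + 5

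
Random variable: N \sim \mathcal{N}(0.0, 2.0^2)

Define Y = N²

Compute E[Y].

Using E[X²] = Var(X) + (E[X])²:
E[N] = 0
Var(N) = 2.0^2 = 4
E[N²] = 4 + 0² = 4 + 0 = 4

4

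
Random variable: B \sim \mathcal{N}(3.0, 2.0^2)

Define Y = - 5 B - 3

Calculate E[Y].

For Y = -5B - 3:
E[Y] = -5 * E[B] - 3
E[B] = 3.0 = 3
E[Y] = -5 * 3 - 3 = -18

-18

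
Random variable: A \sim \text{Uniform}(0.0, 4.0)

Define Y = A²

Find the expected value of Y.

Using E[X²] = Var(X) + (E[X])²:
E[A] = 2
Var(A) = (4 - 0)^2/12 = 1.3333333
E[A²] = 1.3333333 + 2² = 1.3333333 + 4 = 5.3333333

5.3333333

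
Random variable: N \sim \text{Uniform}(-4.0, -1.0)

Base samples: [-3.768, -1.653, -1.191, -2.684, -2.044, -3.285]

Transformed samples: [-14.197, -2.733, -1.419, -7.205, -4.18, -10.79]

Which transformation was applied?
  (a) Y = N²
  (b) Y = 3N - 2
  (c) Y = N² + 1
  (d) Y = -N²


Checking option (d) Y = -N²:
  N = -3.768 -> Y = -14.197 ✓
  N = -1.653 -> Y = -2.733 ✓
  N = -1.191 -> Y = -1.419 ✓
All samples match this transformation.

(d) -N²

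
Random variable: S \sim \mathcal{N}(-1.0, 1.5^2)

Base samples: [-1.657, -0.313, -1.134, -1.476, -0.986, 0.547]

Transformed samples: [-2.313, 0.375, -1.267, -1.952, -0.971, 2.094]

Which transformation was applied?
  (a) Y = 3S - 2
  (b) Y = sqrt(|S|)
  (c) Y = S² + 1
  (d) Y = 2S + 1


Checking option (d) Y = 2S + 1:
  S = -1.657 -> Y = -2.313 ✓
  S = -0.313 -> Y = 0.375 ✓
  S = -1.134 -> Y = -1.267 ✓
All samples match this transformation.

(d) 2S + 1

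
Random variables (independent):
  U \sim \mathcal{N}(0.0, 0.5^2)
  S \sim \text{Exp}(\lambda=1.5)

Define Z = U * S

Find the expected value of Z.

For independent RVs: E[XY] = E[X]*E[Y]
E[U] = 0
E[S] = 0.66666667
E[Z] = 0 * 0.66666667 = 0

0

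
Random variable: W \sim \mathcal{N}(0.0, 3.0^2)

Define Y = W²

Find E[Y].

Using E[X²] = Var(X) + (E[X])²:
E[W] = 0
Var(W) = 3.0^2 = 9
E[W²] = 9 + 0² = 9 + 0 = 9

9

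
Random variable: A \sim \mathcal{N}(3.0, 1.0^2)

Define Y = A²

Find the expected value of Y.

E[A²] = Var(A) + (E[A])² = 1 + 9 = 10

10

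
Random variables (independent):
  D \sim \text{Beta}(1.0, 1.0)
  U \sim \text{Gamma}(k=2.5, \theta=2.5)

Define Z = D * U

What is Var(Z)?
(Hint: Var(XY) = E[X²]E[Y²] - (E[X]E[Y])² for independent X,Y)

Var(XY) = E[X²]E[Y²] - (E[X]E[Y])²
E[D] = 0.5, Var(D) = 0.083333333
E[U] = 6.25, Var(U) = 15.625
E[D²] = 0.083333333 + 0.5² = 0.33333333
E[U²] = 15.625 + 6.25² = 54.6875
Var(Z) = 0.33333333*54.6875 - (0.5*6.25)²
= 18.229167 - 9.765625 = 8.4635417

8.4635417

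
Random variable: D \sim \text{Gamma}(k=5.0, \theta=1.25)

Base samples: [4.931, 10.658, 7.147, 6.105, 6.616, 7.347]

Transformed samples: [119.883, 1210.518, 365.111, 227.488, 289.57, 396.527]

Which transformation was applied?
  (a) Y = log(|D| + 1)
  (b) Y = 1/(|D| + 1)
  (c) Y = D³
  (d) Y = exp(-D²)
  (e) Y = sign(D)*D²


Checking option (c) Y = D³:
  D = 4.931 -> Y = 119.883 ✓
  D = 10.658 -> Y = 1210.518 ✓
  D = 7.147 -> Y = 365.111 ✓
All samples match this transformation.

(c) D³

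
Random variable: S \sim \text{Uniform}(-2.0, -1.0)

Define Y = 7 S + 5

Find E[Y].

For Y = 7S + 5:
E[Y] = 7 * E[S] + 5
E[S] = (-2 - 1)/2 = -1.5
E[Y] = 7 * (-1.5) + 5 = -5.5

-5.5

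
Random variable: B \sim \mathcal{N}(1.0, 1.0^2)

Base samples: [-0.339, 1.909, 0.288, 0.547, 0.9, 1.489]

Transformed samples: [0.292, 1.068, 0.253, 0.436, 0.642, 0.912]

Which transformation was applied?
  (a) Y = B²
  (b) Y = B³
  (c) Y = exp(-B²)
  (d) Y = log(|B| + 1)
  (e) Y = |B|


Checking option (d) Y = log(|B| + 1):
  B = -0.339 -> Y = 0.292 ✓
  B = 1.909 -> Y = 1.068 ✓
  B = 0.288 -> Y = 0.253 ✓
All samples match this transformation.

(d) log(|B| + 1)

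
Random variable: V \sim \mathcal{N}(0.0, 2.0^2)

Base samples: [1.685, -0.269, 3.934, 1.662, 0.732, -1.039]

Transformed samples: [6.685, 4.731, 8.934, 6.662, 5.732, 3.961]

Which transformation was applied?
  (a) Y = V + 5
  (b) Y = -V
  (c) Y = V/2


Checking option (a) Y = V + 5:
  V = 1.685 -> Y = 6.685 ✓
  V = -0.269 -> Y = 4.731 ✓
  V = 3.934 -> Y = 8.934 ✓
All samples match this transformation.

(a) V + 5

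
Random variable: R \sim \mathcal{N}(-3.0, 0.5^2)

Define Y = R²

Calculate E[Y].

E[R²] = Var(R) + (E[R])² = 0.25 + 9 = 9.25

9.25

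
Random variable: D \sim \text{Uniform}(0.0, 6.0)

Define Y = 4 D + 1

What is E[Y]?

For Y = 4D + 1:
E[Y] = 4 * E[D] + 1
E[D] = (0 + 6)/2 = 3
E[Y] = 4 * 3 + 1 = 13

13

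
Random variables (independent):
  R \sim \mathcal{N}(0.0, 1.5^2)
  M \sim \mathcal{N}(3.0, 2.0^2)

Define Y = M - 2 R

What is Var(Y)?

For independent RVs: Var(aX + bY) = a²Var(X) + b²Var(Y)
Var(R) = 2.25
Var(M) = 4
Var(Y) = (-2)²*2.25 + 1²*4
= 4*2.25 + 1*4 = 13

13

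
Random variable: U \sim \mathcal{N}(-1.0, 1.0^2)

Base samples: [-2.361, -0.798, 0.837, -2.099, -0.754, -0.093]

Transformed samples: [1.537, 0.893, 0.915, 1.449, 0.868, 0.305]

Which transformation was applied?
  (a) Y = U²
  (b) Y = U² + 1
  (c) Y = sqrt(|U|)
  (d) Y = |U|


Checking option (c) Y = sqrt(|U|):
  U = -2.361 -> Y = 1.537 ✓
  U = -0.798 -> Y = 0.893 ✓
  U = 0.837 -> Y = 0.915 ✓
All samples match this transformation.

(c) sqrt(|U|)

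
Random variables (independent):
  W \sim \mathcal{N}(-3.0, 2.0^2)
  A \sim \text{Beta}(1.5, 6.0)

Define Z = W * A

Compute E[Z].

For independent RVs: E[XY] = E[X]*E[Y]
E[W] = -3
E[A] = 0.2
E[Z] = -3 * 0.2 = -0.6

-0.6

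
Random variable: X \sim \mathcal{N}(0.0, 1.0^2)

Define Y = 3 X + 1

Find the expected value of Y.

For Y = 3X + 1:
E[Y] = 3 * E[X] + 1
E[X] = 0.0 = 0
E[Y] = 3 * 0 + 1 = 1

1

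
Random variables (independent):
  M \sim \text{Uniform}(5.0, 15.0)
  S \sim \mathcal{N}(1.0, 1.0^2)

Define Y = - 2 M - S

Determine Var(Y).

For independent RVs: Var(aX + bY) = a²Var(X) + b²Var(Y)
Var(M) = 8.3333333
Var(S) = 1
Var(Y) = (-2)²*8.3333333 + (-1)²*1
= 4*8.3333333 + 1*1 = 34.333333

34.333333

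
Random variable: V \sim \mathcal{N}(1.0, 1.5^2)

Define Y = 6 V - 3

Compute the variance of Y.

For Y = aV + b: Var(Y) = a² * Var(V)
Var(V) = 1.5^2 = 2.25
Var(Y) = 6² * 2.25 = 36 * 2.25 = 81

81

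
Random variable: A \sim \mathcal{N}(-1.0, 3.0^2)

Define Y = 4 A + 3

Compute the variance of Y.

For Y = aA + b: Var(Y) = a² * Var(A)
Var(A) = 3.0^2 = 9
Var(Y) = 4² * 9 = 16 * 9 = 144

144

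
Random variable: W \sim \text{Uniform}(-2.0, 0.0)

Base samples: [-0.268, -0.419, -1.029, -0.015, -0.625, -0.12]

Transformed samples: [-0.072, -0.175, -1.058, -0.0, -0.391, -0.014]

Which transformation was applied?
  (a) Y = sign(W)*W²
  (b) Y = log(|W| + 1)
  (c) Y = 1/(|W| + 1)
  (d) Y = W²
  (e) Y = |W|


Checking option (a) Y = sign(W)*W²:
  W = -0.268 -> Y = -0.072 ✓
  W = -0.419 -> Y = -0.175 ✓
  W = -1.029 -> Y = -1.058 ✓
All samples match this transformation.

(a) sign(W)*W²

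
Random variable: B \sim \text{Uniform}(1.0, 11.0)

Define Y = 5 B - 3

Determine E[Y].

For Y = 5B - 3:
E[Y] = 5 * E[B] - 3
E[B] = (1 + 11)/2 = 6
E[Y] = 5 * 6 - 3 = 27

27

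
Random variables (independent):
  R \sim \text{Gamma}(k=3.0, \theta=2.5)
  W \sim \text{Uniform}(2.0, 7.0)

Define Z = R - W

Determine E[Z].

E[Z] = 1*E[R] - 1*E[W]
E[R] = 7.5
E[W] = 4.5
E[Z] = 1*7.5 - 1*4.5 = 3

3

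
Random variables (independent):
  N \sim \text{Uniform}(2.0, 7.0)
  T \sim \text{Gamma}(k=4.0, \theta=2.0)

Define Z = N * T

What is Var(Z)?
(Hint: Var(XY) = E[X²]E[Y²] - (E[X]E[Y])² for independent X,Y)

Var(XY) = E[X²]E[Y²] - (E[X]E[Y])²
E[N] = 4.5, Var(N) = 2.0833333
E[T] = 8, Var(T) = 16
E[N²] = 2.0833333 + 4.5² = 22.333333
E[T²] = 16 + 8² = 80
Var(Z) = 22.333333*80 - (4.5*8)²
= 1786.6667 - 1296 = 490.66667

490.66667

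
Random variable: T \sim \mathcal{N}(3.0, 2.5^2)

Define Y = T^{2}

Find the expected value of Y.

E[Y] = 1*E[T²]
E[T] = 3
E[T²] = Var(T) + (E[T])² = 6.25 + 9 = 15.25
E[Y] = 1*15.25 = 15.25

15.25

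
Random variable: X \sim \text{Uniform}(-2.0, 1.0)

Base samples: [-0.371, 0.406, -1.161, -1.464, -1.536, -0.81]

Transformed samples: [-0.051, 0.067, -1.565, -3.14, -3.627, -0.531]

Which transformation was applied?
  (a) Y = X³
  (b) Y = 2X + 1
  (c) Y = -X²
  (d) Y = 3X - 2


Checking option (a) Y = X³:
  X = -0.371 -> Y = -0.051 ✓
  X = 0.406 -> Y = 0.067 ✓
  X = -1.161 -> Y = -1.565 ✓
All samples match this transformation.

(a) X³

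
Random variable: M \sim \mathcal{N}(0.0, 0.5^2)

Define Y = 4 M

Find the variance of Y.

For Y = aM + b: Var(Y) = a² * Var(M)
Var(M) = 0.5^2 = 0.25
Var(Y) = 4² * 0.25 = 16 * 0.25 = 4

4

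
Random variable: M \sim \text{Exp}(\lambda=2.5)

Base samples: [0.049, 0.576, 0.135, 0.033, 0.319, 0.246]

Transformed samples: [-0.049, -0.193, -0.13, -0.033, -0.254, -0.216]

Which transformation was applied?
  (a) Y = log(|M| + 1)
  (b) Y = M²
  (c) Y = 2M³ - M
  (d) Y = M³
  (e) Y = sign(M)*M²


Checking option (c) Y = 2M³ - M:
  M = 0.049 -> Y = -0.049 ✓
  M = 0.576 -> Y = -0.193 ✓
  M = 0.135 -> Y = -0.13 ✓
All samples match this transformation.

(c) 2M³ - M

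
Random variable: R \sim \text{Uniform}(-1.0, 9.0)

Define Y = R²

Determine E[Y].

Using E[X²] = Var(X) + (E[X])²:
E[R] = 4
Var(R) = (9 + 1)^2/12 = 8.3333333
E[R²] = 8.3333333 + 4² = 8.3333333 + 16 = 24.333333

24.333333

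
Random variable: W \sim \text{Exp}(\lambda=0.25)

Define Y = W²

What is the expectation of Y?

Using E[X²] = Var(X) + (E[X])²:
E[W] = 4
Var(W) = 1/0.25^2 = 16
E[W²] = 16 + 4² = 16 + 16 = 32

32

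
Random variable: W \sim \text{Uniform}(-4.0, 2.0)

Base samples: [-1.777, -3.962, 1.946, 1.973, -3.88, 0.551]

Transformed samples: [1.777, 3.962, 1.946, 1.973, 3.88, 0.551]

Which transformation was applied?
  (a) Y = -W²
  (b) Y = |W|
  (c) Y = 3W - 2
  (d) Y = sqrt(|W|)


Checking option (b) Y = |W|:
  W = -1.777 -> Y = 1.777 ✓
  W = -3.962 -> Y = 3.962 ✓
  W = 1.946 -> Y = 1.946 ✓
All samples match this transformation.

(b) |W|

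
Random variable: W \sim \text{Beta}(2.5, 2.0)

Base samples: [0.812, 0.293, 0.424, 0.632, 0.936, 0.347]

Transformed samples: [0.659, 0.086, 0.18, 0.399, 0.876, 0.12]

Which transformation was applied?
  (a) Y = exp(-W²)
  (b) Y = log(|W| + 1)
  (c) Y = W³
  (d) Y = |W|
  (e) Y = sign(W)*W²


Checking option (e) Y = sign(W)*W²:
  W = 0.812 -> Y = 0.659 ✓
  W = 0.293 -> Y = 0.086 ✓
  W = 0.424 -> Y = 0.18 ✓
All samples match this transformation.

(e) sign(W)*W²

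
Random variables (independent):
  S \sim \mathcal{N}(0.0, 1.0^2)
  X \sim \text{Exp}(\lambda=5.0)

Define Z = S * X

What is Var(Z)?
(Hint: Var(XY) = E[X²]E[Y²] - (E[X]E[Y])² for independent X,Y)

Var(XY) = E[X²]E[Y²] - (E[X]E[Y])²
E[S] = 0, Var(S) = 1
E[X] = 0.2, Var(X) = 0.04
E[S²] = 1 + 0² = 1
E[X²] = 0.04 + 0.2² = 0.08
Var(Z) = 1*0.08 - (0*0.2)²
= 0.08 - 0 = 0.08

0.08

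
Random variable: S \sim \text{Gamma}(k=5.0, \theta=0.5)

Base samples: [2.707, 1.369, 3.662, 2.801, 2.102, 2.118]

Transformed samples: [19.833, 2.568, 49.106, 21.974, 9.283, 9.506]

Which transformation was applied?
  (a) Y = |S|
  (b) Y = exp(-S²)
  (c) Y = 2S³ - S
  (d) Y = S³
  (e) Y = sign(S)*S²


Checking option (d) Y = S³:
  S = 2.707 -> Y = 19.833 ✓
  S = 1.369 -> Y = 2.568 ✓
  S = 3.662 -> Y = 49.106 ✓
All samples match this transformation.

(d) S³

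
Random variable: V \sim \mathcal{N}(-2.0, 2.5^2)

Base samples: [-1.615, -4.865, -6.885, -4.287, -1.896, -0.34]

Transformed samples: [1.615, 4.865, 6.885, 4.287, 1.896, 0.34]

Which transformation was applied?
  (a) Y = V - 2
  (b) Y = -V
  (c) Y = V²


Checking option (b) Y = -V:
  V = -1.615 -> Y = 1.615 ✓
  V = -4.865 -> Y = 4.865 ✓
  V = -6.885 -> Y = 6.885 ✓
All samples match this transformation.

(b) -V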